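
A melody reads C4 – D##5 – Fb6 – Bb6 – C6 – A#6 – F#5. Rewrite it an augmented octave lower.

Cb3 D#4 Fbb5 Bbb5 Cb5 A5 F4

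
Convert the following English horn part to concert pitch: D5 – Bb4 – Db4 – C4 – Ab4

G4 Eb4 Gb3 F3 Db4

The English horn sounds a perfect fifth below written, so transpose each written note down a perfect fifth.
D5 to G4
Bb4 to Eb4
Db4 to Gb3
C4 to F3
Ab4 to Db4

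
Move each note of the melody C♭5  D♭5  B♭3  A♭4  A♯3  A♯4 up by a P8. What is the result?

Cb6 Db6 Bb4 Ab5 A#4 A#5

A perfect octave up from Cb5 gives Cb6.
A perfect octave up from Db5 gives Db6.
A perfect octave up from Bb3 gives Bb4.
Ab4: an octave up reaches A, and 12 semitones makes it Ab5.
A#3 up a perfect octave is A#4.
A#4 up a perfect octave is A#5.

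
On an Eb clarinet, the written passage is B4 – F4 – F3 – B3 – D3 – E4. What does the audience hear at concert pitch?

Written C4 on the Eb clarinet sounds as Eb4, a minor third higher; apply that shift to every note.
B4 -> D5
F4 -> Ab4
F3 -> Ab3
B3 -> D4
D3 -> F3
E4 -> G4

D5 Ab4 Ab3 D4 F3 G4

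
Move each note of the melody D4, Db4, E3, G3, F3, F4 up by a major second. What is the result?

E4 Eb4 F#3 A3 G3 G4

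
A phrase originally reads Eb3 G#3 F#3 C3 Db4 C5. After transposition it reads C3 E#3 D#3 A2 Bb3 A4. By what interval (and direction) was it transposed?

down a minor third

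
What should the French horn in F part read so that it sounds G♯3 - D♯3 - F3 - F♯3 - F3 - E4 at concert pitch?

D#4 A#3 C4 C#4 C4 B4

The French horn in F sounds a perfect fifth below written, so the written part must be a perfect fifth above concert — transpose each note up.
G#3 becomes D#4
D#3 becomes A#3
F3 becomes C4
F#3 becomes C#4
F3 becomes C4
E4 becomes B4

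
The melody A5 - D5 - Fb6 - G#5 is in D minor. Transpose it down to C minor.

From D down to C is a major second; apply that to each pitch.
A5 -> G5
D5 -> C5
Fb6 -> Ebb6
G#5 -> F#5

G5 C5 Ebb6 F#5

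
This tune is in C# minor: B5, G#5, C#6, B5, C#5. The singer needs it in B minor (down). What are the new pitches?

A5 F#5 B5 A5 B4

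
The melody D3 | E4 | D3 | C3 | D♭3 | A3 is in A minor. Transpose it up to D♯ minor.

G#3 A#4 G#3 F#3 G3 D#4

From A up to D♯ is an augmented fourth; apply that to each pitch.
D3 gives G#3
E4 gives A#4
D3 gives G#3
C3 gives F#3
Db3 gives G3
A3 gives D#4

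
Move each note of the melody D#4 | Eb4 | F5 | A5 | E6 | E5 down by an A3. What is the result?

D#4 becomes Bb3
Eb4 becomes Cbb4
F5 becomes Dbb5
A5 becomes Fb5
E6 becomes Cb6
E5 becomes Cb5

Bb3 Cbb4 Dbb5 Fb5 Cb6 Cb5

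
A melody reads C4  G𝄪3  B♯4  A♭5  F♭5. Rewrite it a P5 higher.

G4 D##4 F##5 Eb6 Cb6

C4 up a perfect fifth is G4.
A perfect fifth up from G##3 gives D##4.
B#4: a fifth up reaches F, and 7 semitones makes it F##5.
Ab5: a fifth up reaches E, and 7 semitones makes it Eb6.
A perfect fifth up from Fb5 gives Cb6.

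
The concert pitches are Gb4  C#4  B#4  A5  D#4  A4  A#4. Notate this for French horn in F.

Written C4 sounds as F3 on the French horn in F, so concert pitches are written a perfect fifth up.
Gb4 to Db5
C#4 to G#4
B#4 to F##5
A5 to E6
D#4 to A#4
A4 to E5
A#4 to E#5

Db5 G#4 F##5 E6 A#4 E5 E#5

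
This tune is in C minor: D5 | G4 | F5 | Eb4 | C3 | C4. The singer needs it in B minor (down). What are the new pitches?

C#5 F#4 E5 D4 B2 B3

C minor to B minor down is a minor second, so every note moves down by that interval.
D5 → C#5
G4 → F#4
F5 → E5
Eb4 → D4
C3 → B2
C4 → B3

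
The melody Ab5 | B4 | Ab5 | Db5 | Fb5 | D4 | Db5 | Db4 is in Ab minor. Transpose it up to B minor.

B5 C##5 B5 E5 G5 E#4 E5 E4

Ab minor to B minor up is an augmented second, so every note moves up by that interval.
Ab5 to B5
B4 to C##5
Ab5 to B5
Db5 to E5
Fb5 to G5
D4 to E#4
Db5 to E5
Db4 to E4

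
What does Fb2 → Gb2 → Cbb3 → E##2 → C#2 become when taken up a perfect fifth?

Cb3 Db3 Gbb3 B##2 G#2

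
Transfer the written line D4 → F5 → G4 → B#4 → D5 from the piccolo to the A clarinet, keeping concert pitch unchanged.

F5 Ab6 Bb5 D#6 F6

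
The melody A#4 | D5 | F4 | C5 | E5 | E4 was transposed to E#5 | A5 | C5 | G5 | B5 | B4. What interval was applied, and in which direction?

up a perfect fifth

Take the first pair: A#4 → E#5. A to E spans 5 letter names, so the interval is some kind of fifth.
A#4 to E#5 is 7 semitones, which makes it a perfect fifth; the second version is higher, so the direction is up.
Checking another pair — E4 → B4 — gives the same interval.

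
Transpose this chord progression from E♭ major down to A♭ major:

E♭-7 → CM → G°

E♭ major down to A♭ major is a perfect fifth; each chord root moves by that interval while the quality stays the same.
E♭-7: root E♭ down a perfect fifth → Ab, giving Ab-7.
CM: root C down a perfect fifth → F, giving FM.
G°: root G down a perfect fifth → C, giving C°.

Ab-7 FM C°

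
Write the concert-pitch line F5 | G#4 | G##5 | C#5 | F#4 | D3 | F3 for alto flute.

Bb5 C#5 C##6 F#5 B4 G3 Bb3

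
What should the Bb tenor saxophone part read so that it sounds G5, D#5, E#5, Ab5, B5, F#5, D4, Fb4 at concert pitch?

A6 E#6 F##6 Bb6 C#7 G#6 E5 Gb5

Written C4 sounds as Bb2 on the Bb tenor saxophone, so concert pitches are written a major ninth up.
G5 to A6
D#5 to E#6
E#5 to F##6
Ab5 to Bb6
B5 to C#7
F#5 to G#6
D4 to E5
Fb4 to Gb5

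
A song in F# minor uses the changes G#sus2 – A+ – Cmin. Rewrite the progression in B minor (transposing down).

C#sus2 D+ Fmin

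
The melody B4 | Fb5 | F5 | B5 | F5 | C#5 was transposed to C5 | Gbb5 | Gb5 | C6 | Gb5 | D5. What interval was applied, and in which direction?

up a minor second

From B4 to C5 is 2 letter names — a second of some quality.
B4 to C5 is 1 semitone, which makes it a minor second; the second version is higher, so the direction is up.
Checking another pair — C#5 → D5 — gives the same interval.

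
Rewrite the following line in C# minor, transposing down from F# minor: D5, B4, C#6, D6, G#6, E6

A4 F#4 G#5 A5 D#6 B5

F# minor to C# minor down is a perfect fourth, so every note moves down by that interval.
D5 -> A4
B4 -> F#4
C#6 -> G#5
D6 -> A5
G#6 -> D#6
E6 -> B5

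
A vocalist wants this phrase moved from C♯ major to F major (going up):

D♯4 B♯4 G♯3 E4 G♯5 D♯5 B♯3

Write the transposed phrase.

G4 E5 C4 Ab4 C6 G5 E4

From C♯ up to F is a diminished fourth; apply that to each pitch.
D#4 → G4
B#4 → E5
G#3 → C4
E4 → Ab4
G#5 → C6
D#5 → G5
B#3 → E4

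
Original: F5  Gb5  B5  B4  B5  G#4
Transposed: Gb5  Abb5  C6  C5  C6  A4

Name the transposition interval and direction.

up a minor second

Take the first pair: F5 → Gb5. F to G spans 2 letter names, so the interval is some kind of second.
F5 to Gb5 is 1 semitone, which makes it a minor second; the second version is higher, so the direction is up.
Checking another pair — G#4 → A4 — gives the same interval.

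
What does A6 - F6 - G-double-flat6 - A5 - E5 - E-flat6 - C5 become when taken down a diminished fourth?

A6: a fourth down reaches E, and 4 semitones makes it E#6.
F6: a fourth down reaches C, and 4 semitones makes it C#6.
A diminished fourth down from Gbb6 gives Db6.
A5 down a diminished fourth is E#5.
A diminished fourth down from E5 gives B#4.
Eb6 down a diminished fourth is B5.
C5: a fourth down reaches G, and 4 semitones makes it G#4.

E#6 C#6 Db6 E#5 B#4 B5 G#4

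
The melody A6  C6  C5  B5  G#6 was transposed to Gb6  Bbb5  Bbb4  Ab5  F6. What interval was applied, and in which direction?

From A6 to Gb6 is 2 letter names — a second of some quality.
Gb6 to A6 is 3 semitones, which makes it an augmented second; the second version is lower, so the direction is down.
Checking another pair — G#6 → F6 — gives the same interval.

down an augmented second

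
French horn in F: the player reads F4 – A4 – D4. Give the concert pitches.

Written C4 on the French horn in F sounds as F3, a perfect fifth lower; apply that shift to every note.
F4 gives Bb3
A4 gives D4
D4 gives G3

Bb3 D4 G3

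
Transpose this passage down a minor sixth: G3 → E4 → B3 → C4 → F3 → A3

B2 G#3 D#3 E3 A2 C#3

G3: a sixth down reaches B, and 8 semitones makes it B2.
E4: a sixth down reaches G, and 8 semitones makes it G#3.
A minor sixth down from B3 gives D#3.
C4: a sixth down reaches E, and 8 semitones makes it E3.
A minor sixth down from F3 gives A2.
A3: a sixth down reaches C, and 8 semitones makes it C#3.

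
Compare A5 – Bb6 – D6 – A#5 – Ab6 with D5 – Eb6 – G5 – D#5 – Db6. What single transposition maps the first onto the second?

down a perfect fifth

Take the first pair: A5 → D5. A to D spans 5 letter names, so the interval is some kind of fifth.
D5 to A5 is 7 semitones, which makes it a perfect fifth; the second version is lower, so the direction is down.
Checking another pair — Ab6 → Db6 — gives the same interval.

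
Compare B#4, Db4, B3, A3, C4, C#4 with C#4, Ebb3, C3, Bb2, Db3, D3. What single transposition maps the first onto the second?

From B#4 to C#4 is 7 letter names — a seventh of some quality.
C#4 to B#4 is 11 semitones, which makes it a major seventh; the second version is lower, so the direction is down.
Checking another pair — C#4 → D3 — gives the same interval.

down a major seventh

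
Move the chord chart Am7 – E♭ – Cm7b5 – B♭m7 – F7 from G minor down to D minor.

Em7 Bb Gm7b5 Fm7 C7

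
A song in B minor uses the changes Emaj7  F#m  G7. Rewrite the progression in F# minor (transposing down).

B minor down to F# minor is a perfect fourth; each chord root moves by that interval while the quality stays the same.
Emaj7: root E down a perfect fourth → B, giving Bmaj7.
F#m: root F# down a perfect fourth → C#, giving C#m.
G7: root G down a perfect fourth → D, giving D7.

Bmaj7 C#m D7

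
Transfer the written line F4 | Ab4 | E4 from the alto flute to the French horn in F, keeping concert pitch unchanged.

G4 Bb4 F#4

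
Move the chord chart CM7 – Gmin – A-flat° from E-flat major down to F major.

DM7 Amin Bb°

E-flat major down to F major is a minor seventh; each chord root moves by that interval while the quality stays the same.
CM7: root C down a minor seventh → D, giving DM7.
Gmin: root G down a minor seventh → A, giving Amin.
A-flat°: root A-flat down a minor seventh → Bb, giving Bb°.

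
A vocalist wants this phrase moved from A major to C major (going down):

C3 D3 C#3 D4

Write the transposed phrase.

Eb2 F2 E2 F3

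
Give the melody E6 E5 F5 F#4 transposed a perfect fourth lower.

E6 down a perfect fourth is B5.
E5 down a perfect fourth is B4.
A perfect fourth down from F5 gives C5.
F#4: a fourth down reaches C, and 5 semitones makes it C#4.

B5 B4 C5 C#4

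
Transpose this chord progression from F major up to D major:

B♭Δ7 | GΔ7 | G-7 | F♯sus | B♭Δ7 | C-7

GΔ7 EΔ7 E-7 D#sus GΔ7 A-7

F major up to D major is a major sixth; each chord root moves by that interval while the quality stays the same.
B♭Δ7: root B♭ up a major sixth → G, giving GΔ7.
GΔ7: root G up a major sixth → E, giving EΔ7.
G-7: root G up a major sixth → E, giving E-7.
F♯sus: root F♯ up a major sixth → D#, giving D#sus.
B♭Δ7: root B♭ up a major sixth → G, giving GΔ7.
C-7: root C up a major sixth → A, giving A-7.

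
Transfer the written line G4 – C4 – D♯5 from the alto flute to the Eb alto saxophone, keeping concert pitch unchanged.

B4 E4 F##5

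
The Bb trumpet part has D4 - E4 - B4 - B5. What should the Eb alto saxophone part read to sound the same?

A4 B4 F#5 F#6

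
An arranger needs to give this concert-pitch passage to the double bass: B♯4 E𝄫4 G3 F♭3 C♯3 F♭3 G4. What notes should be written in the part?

The double bass sounds a perfect octave below written, so the written part must be a perfect octave above concert — transpose each note up.
B#4 to B#5
Ebb4 to Ebb5
G3 to G4
Fb3 to Fb4
C#3 to C#4
Fb3 to Fb4
G4 to G5

B#5 Ebb5 G4 Fb4 C#4 Fb4 G5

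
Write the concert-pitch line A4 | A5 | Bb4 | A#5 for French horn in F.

The French horn in F sounds a perfect fifth below written, so the written part must be a perfect fifth above concert — transpose each note up.
A4 becomes E5
A5 becomes E6
Bb4 becomes F5
A#5 becomes E#6

E5 E6 F5 E#6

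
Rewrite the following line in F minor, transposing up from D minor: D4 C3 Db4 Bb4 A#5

D minor to F minor up is a minor third, so every note moves up by that interval.
D4 to F4
C3 to Eb3
Db4 to Fb4
Bb4 to Db5
A#5 to C#6

F4 Eb3 Fb4 Db5 C#6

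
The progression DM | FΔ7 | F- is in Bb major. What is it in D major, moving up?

Bb major up to D major is a major third; each chord root moves by that interval while the quality stays the same.
DM: root D up a major third → F#, giving F#M.
FΔ7: root F up a major third → A, giving AΔ7.
F-: root F up a major third → A, giving A-.

F#M AΔ7 A-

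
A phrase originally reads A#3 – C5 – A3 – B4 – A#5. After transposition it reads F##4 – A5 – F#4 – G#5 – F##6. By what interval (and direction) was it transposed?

up a major sixth

From A#3 to F##4 is 6 letter names — a sixth of some quality.
A#3 to F##4 is 9 semitones, which makes it a major sixth; the second version is higher, so the direction is up.
Checking another pair — A#5 → F##6 — gives the same interval.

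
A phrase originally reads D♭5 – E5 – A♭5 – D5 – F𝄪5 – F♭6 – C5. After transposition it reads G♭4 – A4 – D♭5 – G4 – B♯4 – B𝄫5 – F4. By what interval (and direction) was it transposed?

down a perfect fifth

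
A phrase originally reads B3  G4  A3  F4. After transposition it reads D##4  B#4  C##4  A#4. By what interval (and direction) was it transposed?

up an augmented third

Take the first pair: B3 → D##4. B to D spans 3 letter names, so the interval is some kind of third.
B3 to D##4 is 5 semitones, which makes it an augmented third; the second version is higher, so the direction is up.
Checking another pair — F4 → A#4 — gives the same interval.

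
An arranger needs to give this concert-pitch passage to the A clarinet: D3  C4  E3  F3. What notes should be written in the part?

F3 Eb4 G3 Ab3

Written C4 sounds as A3 on the A clarinet, so concert pitches are written a minor third up.
D3 -> F3
C4 -> Eb4
E3 -> G3
F3 -> Ab3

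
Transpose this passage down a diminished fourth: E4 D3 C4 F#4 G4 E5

B#3 A#2 G#3 C##4 D#4 B#4

E4 gives B#3
D3 gives A#2
C4 gives G#3
F#4 gives C##4
G4 gives D#4
E5 gives B#4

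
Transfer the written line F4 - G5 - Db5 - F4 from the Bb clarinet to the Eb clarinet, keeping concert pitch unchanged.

First find concert pitch: the Bb clarinet sounds a major second below written, so F4 G5 Db5 F4 sounds Eb4 F5 Cb5 Eb4.
Then write for Eb clarinet: it sounds a minor third above written, so the part must be a minor third below concert.
Eb4 → C4
F5 → D5
Cb5 → Ab4
Eb4 → C4

C4 D5 Ab4 C4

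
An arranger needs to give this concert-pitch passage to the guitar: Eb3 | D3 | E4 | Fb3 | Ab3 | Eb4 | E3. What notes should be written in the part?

Eb4 D4 E5 Fb4 Ab4 Eb5 E4

Written C4 sounds as C3 on the guitar, so concert pitches are written a perfect octave up.
Eb3 -> Eb4
D3 -> D4
E4 -> E5
Fb3 -> Fb4
Ab3 -> Ab4
Eb4 -> Eb5
E3 -> E4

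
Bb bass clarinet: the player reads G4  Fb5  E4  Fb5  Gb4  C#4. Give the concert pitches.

Written C4 on the Bb bass clarinet sounds as Bb2, a major ninth lower; apply that shift to every note.
G4 gives F3
Fb5 gives Ebb4
E4 gives D3
Fb5 gives Ebb4
Gb4 gives Fb3
C#4 gives B2

F3 Ebb4 D3 Ebb4 Fb3 B2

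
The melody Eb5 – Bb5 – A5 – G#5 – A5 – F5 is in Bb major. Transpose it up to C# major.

F#5 C#6 B#5 A##5 B#5 G#5

From Bb up to C# is an augmented second; apply that to each pitch.
Eb5 to F#5
Bb5 to C#6
A5 to B#5
G#5 to A##5
A5 to B#5
F5 to G#5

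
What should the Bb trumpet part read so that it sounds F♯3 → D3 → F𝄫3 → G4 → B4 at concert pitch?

Written C4 sounds as Bb3 on the Bb trumpet, so concert pitches are written a major second up.
F#3 becomes G#3
D3 becomes E3
Fbb3 becomes Gbb3
G4 becomes A4
B4 becomes C#5

G#3 E3 Gbb3 A4 C#5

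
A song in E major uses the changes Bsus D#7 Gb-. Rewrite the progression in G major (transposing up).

Dsus F#7 Bbb-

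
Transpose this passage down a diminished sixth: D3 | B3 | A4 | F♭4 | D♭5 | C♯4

F##2 D##3 C##4 A3 F#4 E##3

D3 gives F##2
B3 gives D##3
A4 gives C##4
Fb4 gives A3
Db5 gives F#4
C#4 gives E##3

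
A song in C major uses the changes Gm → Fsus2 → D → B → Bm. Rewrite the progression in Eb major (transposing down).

C major down to Eb major is a major sixth; each chord root moves by that interval while the quality stays the same.
Gm: root G down a major sixth → Bb, giving Bbm.
Fsus2: root F down a major sixth → Ab, giving Absus2.
D: root D down a major sixth → F, giving F.
B: root B down a major sixth → D, giving D.
Bm: root B down a major sixth → D, giving Dm.

Bbm Absus2 F D Dm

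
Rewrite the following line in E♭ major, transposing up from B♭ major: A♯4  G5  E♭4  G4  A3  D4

D#5 C6 Ab4 C5 D4 G4

B♭ major to E♭ major up is a perfect fourth, so every note moves up by that interval.
A#4 gives D#5
G5 gives C6
Eb4 gives Ab4
G4 gives C5
A3 gives D4
D4 gives G4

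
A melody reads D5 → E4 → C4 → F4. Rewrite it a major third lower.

D5 -> Bb4
E4 -> C4
C4 -> Ab3
F4 -> Db4

Bb4 C4 Ab3 Db4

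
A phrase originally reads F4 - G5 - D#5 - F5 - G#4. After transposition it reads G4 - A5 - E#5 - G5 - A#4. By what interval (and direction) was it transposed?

From F4 to G4 is 2 letter names — a second of some quality.
F4 to G4 is 2 semitones, which makes it a major second; the second version is higher, so the direction is up.
Checking another pair — G#4 → A#4 — gives the same interval.

up a major second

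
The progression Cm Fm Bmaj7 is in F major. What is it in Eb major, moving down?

Bbm Ebm Amaj7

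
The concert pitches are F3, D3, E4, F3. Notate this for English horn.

C4 A3 B4 C4

The English horn sounds a perfect fifth below written, so the written part must be a perfect fifth above concert — transpose each note up.
F3 -> C4
D3 -> A3
E4 -> B4
F3 -> C4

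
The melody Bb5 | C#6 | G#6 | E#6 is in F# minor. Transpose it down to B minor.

Eb5 F#5 C#6 A#5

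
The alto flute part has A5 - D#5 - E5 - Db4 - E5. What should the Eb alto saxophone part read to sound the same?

C#6 F##5 G#5 F4 G#5

First find concert pitch: the alto flute sounds a perfect fourth below written, so A5 D#5 E5 Db4 E5 sounds E5 A#4 B4 Ab3 B4.
Then write for Eb alto saxophone: it sounds a major sixth below written, so the part must be a major sixth above concert.
E5 → C#6
A#4 → F##5
B4 → G#5
Ab3 → F4
B4 → G#5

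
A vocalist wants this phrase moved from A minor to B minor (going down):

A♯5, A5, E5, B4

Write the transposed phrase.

B#4 B4 F#4 C#4

A minor to B minor down is a minor seventh, so every note moves down by that interval.
A#5 to B#4
A5 to B4
E5 to F#4
B4 to C#4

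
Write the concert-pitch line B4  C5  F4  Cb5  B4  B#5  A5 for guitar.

B5 C6 F5 Cb6 B5 B#6 A6

Written C4 sounds as C3 on the guitar, so concert pitches are written a perfect octave up.
B4 → B5
C5 → C6
F4 → F5
Cb5 → Cb6
B4 → B5
B#5 → B#6
A5 → A6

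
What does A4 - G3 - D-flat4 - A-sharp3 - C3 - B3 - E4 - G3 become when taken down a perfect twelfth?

D3 C2 Gb2 D#2 F1 E2 A2 C2

A4: a twelfth down reaches D, and 19 semitones makes it D3.
A perfect twelfth down from G3 gives C2.
Db4: a twelfth down reaches G, and 19 semitones makes it Gb2.
A#3: a twelfth down reaches D, and 19 semitones makes it D#2.
C3 down a perfect twelfth is F1.
A perfect twelfth down from B3 gives E2.
E4: a twelfth down reaches A, and 19 semitones makes it A2.
G3 down a perfect twelfth is C2.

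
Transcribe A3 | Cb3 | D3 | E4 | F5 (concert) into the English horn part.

E4 Gb3 A3 B4 C6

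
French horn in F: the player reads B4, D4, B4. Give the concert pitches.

Written C4 on the French horn in F sounds as F3, a perfect fifth lower; apply that shift to every note.
B4 becomes E4
D4 becomes G3
B4 becomes E4

E4 G3 E4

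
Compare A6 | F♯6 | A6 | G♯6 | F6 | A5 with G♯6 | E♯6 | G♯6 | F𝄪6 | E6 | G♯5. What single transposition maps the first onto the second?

down a minor second

From A6 to G#6 is 2 letter names — a second of some quality.
G#6 to A6 is 1 semitone, which makes it a minor second; the second version is lower, so the direction is down.
Checking another pair — A5 → G#5 — gives the same interval.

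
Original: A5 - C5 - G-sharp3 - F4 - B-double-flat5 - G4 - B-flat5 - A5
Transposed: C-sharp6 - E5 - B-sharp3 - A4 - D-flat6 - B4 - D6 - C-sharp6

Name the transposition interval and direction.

up a major third

Take the first pair: A5 → C#6. A to C spans 3 letter names, so the interval is some kind of third.
A5 to C#6 is 4 semitones, which makes it a major third; the second version is higher, so the direction is up.
Checking another pair — A5 → C#6 — gives the same interval.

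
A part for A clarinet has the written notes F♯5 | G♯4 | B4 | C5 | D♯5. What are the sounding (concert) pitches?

Written C4 on the A clarinet sounds as A3, a minor third lower; apply that shift to every note.
F#5 gives D#5
G#4 gives E#4
B4 gives G#4
C5 gives A4
D#5 gives B#4

D#5 E#4 G#4 A4 B#4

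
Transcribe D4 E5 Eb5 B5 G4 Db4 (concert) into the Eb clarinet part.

The Eb clarinet sounds a minor third above written, so the written part must be a minor third below concert — transpose each note down.
D4 -> B3
E5 -> C#5
Eb5 -> C5
B5 -> G#5
G4 -> E4
Db4 -> Bb3

B3 C#5 C5 G#5 E4 Bb3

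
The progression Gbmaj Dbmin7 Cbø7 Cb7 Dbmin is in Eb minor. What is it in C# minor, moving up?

Emaj Bmin7 Aø7 A7 Bmin

Eb minor up to C# minor is an augmented sixth; each chord root moves by that interval while the quality stays the same.
Gbmaj: root Gb up an augmented sixth → E, giving Emaj.
Dbmin7: root Db up an augmented sixth → B, giving Bmin7.
Cbø7: root Cb up an augmented sixth → A, giving Aø7.
Cb7: root Cb up an augmented sixth → A, giving A7.
Dbmin: root Db up an augmented sixth → B, giving Bmin.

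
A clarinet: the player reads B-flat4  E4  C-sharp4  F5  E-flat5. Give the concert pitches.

Written C4 on the A clarinet sounds as A3, a minor third lower; apply that shift to every note.
Bb4 to G4
E4 to C#4
C#4 to A#3
F5 to D5
Eb5 to C5

G4 C#4 A#3 D5 C5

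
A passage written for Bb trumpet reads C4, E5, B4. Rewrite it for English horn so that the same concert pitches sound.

F4 A5 E5

First find concert pitch: the Bb trumpet sounds a major second below written, so C4 E5 B4 sounds Bb3 D5 A4.
Then write for English horn: it sounds a perfect fifth below written, so the part must be a perfect fifth above concert.
Bb3 → F4
D5 → A5
A4 → E5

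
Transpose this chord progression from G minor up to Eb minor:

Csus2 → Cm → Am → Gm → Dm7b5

Absus2 Abm Fm Ebm Bbm7b5

G minor up to Eb minor is a minor sixth; each chord root moves by that interval while the quality stays the same.
Csus2: root C up a minor sixth → Ab, giving Absus2.
Cm: root C up a minor sixth → Ab, giving Abm.
Am: root A up a minor sixth → F, giving Fm.
Gm: root G up a minor sixth → Eb, giving Ebm.
Dm7b5: root D up a minor sixth → Bb, giving Bbm7b5.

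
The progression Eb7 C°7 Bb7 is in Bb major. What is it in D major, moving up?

Bb major up to D major is a major third; each chord root moves by that interval while the quality stays the same.
Eb7: root Eb up a major third → G, giving G7.
C°7: root C up a major third → E, giving E°7.
Bb7: root Bb up a major third → D, giving D7.

G7 E°7 D7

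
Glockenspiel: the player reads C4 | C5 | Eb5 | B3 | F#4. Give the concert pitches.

C6 C7 Eb7 B5 F#6

The glockenspiel sounds a perfect fifteenth above written, so transpose each written note up a perfect fifteenth.
C4 gives C6
C5 gives C7
Eb5 gives Eb7
B3 gives B5
F#4 gives F#6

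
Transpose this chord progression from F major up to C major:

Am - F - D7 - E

F major up to C major is a perfect fifth; each chord root moves by that interval while the quality stays the same.
Am: root A up a perfect fifth → E, giving Em.
F: root F up a perfect fifth → C, giving C.
D7: root D up a perfect fifth → A, giving A7.
E: root E up a perfect fifth → B, giving B.

Em C A7 B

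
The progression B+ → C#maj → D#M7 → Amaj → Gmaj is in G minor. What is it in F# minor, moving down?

A#+ B#maj C##M7 G#maj F#maj

G minor down to F# minor is a minor second; each chord root moves by that interval while the quality stays the same.
B+: root B down a minor second → A#, giving A#+.
C#maj: root C# down a minor second → B#, giving B#maj.
D#M7: root D# down a minor second → C##, giving C##M7.
Amaj: root A down a minor second → G#, giving G#maj.
Gmaj: root G down a minor second → F#, giving F#maj.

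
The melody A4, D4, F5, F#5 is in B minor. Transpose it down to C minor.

From B down to C is a major seventh; apply that to each pitch.
A4 becomes Bb3
D4 becomes Eb3
F5 becomes Gb4
F#5 becomes G4

Bb3 Eb3 Gb4 G4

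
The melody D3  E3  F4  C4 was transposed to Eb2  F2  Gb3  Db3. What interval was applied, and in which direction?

down a major seventh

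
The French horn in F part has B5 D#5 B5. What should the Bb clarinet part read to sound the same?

F#5 A#4 F#5

First find concert pitch: the French horn in F sounds a perfect fifth below written, so B5 D#5 B5 sounds E5 G#4 E5.
Then write for Bb clarinet: it sounds a major second below written, so the part must be a major second above concert.
E5 → F#5
G#4 → A#4
E5 → F#5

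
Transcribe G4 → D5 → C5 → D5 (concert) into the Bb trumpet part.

The Bb trumpet sounds a major second below written, so the written part must be a major second above concert — transpose each note up.
G4 -> A4
D5 -> E5
C5 -> D5
D5 -> E5

A4 E5 D5 E5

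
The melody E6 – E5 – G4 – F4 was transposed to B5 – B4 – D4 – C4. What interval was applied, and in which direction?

From E6 to B5 is 4 letter names — a fourth of some quality.
B5 to E6 is 5 semitones, which makes it a perfect fourth; the second version is lower, so the direction is down.
Checking another pair — F4 → C4 — gives the same interval.

down a perfect fourth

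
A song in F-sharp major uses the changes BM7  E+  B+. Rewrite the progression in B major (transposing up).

EM7 A+ E+

F-sharp major up to B major is a perfect fourth; each chord root moves by that interval while the quality stays the same.
BM7: root B up a perfect fourth → E, giving EM7.
E+: root E up a perfect fourth → A, giving A+.
B+: root B up a perfect fourth → E, giving E+.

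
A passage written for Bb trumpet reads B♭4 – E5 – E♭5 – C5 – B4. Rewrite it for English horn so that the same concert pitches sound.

Eb5 A5 Ab5 F5 E5

First find concert pitch: the Bb trumpet sounds a major second below written, so B♭4 E5 E♭5 C5 B4 sounds Ab4 D5 Db5 Bb4 A4.
Then write for English horn: it sounds a perfect fifth below written, so the part must be a perfect fifth above concert.
Ab4 → Eb5
D5 → A5
Db5 → Ab5
Bb4 → F5
A4 → E5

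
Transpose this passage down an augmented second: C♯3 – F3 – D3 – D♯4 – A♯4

C#3 gives Bb2
F3 gives Ebb3
D3 gives Cb3
D#4 gives C4
A#4 gives G4

Bb2 Ebb3 Cb3 C4 G4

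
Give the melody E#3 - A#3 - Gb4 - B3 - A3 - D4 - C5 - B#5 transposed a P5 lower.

A perfect fifth down from E#3 gives A#2.
A#3 down a perfect fifth is D#3.
A perfect fifth down from Gb4 gives Cb4.
A perfect fifth down from B3 gives E3.
A3 down a perfect fifth is D3.
A perfect fifth down from D4 gives G3.
C5 down a perfect fifth is F4.
A perfect fifth down from B#5 gives E#5.

A#2 D#3 Cb4 E3 D3 G3 F4 E#5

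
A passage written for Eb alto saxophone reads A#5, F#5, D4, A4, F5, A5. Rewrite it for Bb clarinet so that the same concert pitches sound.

D#5 B4 G3 D4 Bb4 D5

First find concert pitch: the Eb alto saxophone sounds a major sixth below written, so A#5 F#5 D4 A4 F5 A5 sounds C#5 A4 F3 C4 Ab4 C5.
Then write for Bb clarinet: it sounds a major second below written, so the part must be a major second above concert.
C#5 → D#5
A4 → B4
F3 → G3
C4 → D4
Ab4 → Bb4
C5 → D5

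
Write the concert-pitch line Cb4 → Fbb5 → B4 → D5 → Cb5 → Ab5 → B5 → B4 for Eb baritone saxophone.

Ab5 Dbb7 G#6 B6 Ab6 F7 G#7 G#6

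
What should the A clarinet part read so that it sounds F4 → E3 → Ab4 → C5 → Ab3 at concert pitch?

Ab4 G3 Cb5 Eb5 Cb4

The A clarinet sounds a minor third below written, so the written part must be a minor third above concert — transpose each note up.
F4 gives Ab4
E3 gives G3
Ab4 gives Cb5
C5 gives Eb5
Ab3 gives Cb4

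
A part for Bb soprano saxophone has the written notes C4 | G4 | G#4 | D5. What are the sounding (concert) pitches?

Bb3 F4 F#4 C5

The Bb soprano saxophone sounds a major second below written, so transpose each written note down a major second.
C4 → Bb3
G4 → F4
G#4 → F#4
D5 → C5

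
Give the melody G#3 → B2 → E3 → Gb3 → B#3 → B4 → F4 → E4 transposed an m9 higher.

G#3 gives A4
B2 gives C4
E3 gives F4
Gb3 gives Abb4
B#3 gives C#5
B4 gives C6
F4 gives Gb5
E4 gives F5

A4 C4 F4 Abb4 C#5 C6 Gb5 F5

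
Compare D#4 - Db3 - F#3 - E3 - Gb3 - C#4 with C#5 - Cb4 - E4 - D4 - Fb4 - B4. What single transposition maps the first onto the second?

up a minor seventh

From D#4 to C#5 is 7 letter names — a seventh of some quality.
D#4 to C#5 is 10 semitones, which makes it a minor seventh; the second version is higher, so the direction is up.
Checking another pair — C#4 → B4 — gives the same interval.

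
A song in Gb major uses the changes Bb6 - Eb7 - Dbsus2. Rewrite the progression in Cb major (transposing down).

Gb major down to Cb major is a perfect fifth; each chord root moves by that interval while the quality stays the same.
Bb6: root Bb down a perfect fifth → Eb, giving Eb6.
Eb7: root Eb down a perfect fifth → Ab, giving Ab7.
Dbsus2: root Db down a perfect fifth → Gb, giving Gbsus2.

Eb6 Ab7 Gbsus2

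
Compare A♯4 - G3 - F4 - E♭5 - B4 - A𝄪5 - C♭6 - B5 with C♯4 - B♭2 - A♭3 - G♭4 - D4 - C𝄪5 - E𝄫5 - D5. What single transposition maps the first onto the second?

Take the first pair: A#4 → C#4. A to C spans 6 letter names, so the interval is some kind of sixth.
C#4 to A#4 is 9 semitones, which makes it a major sixth; the second version is lower, so the direction is down.
Checking another pair — B5 → D5 — gives the same interval.

down a major sixth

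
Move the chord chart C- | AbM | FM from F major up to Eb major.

Bb- GbM EbM

F major up to Eb major is a minor seventh; each chord root moves by that interval while the quality stays the same.
C-: root C up a minor seventh → Bb, giving Bb-.
AbM: root Ab up a minor seventh → Gb, giving GbM.
FM: root F up a minor seventh → Eb, giving EbM.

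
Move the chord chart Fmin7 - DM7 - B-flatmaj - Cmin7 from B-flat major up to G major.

Dmin7 BM7 Gmaj Amin7

B-flat major up to G major is a major sixth; each chord root moves by that interval while the quality stays the same.
Fmin7: root F up a major sixth → D, giving Dmin7.
DM7: root D up a major sixth → B, giving BM7.
B-flatmaj: root B-flat up a major sixth → G, giving Gmaj.
Cmin7: root C up a major sixth → A, giving Amin7.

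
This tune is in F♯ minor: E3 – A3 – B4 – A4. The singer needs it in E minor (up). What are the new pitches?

F♯ minor to E minor up is a minor seventh, so every note moves up by that interval.
E3 → D4
A3 → G4
B4 → A5
A4 → G5

D4 G4 A5 G5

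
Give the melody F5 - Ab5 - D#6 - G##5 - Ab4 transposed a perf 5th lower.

Bb4 Db5 G#5 C##5 Db4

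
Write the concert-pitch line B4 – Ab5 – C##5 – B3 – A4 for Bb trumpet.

Written C4 sounds as Bb3 on the Bb trumpet, so concert pitches are written a major second up.
B4 to C#5
Ab5 to Bb5
C##5 to D##5
B3 to C#4
A4 to B4

C#5 Bb5 D##5 C#4 B4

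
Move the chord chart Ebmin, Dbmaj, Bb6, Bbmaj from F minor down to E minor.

F minor down to E minor is a minor second; each chord root moves by that interval while the quality stays the same.
Ebmin: root Eb down a minor second → D, giving Dmin.
Dbmaj: root Db down a minor second → C, giving Cmaj.
Bb6: root Bb down a minor second → A, giving A6.
Bbmaj: root Bb down a minor second → A, giving Amaj.

Dmin Cmaj A6 Amaj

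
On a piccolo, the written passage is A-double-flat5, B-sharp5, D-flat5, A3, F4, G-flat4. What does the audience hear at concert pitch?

The piccolo sounds a perfect octave above written, so transpose each written note up a perfect octave.
Abb5 → Abb6
B#5 → B#6
Db5 → Db6
A3 → A4
F4 → F5
Gb4 → Gb5

Abb6 B#6 Db6 A4 F5 Gb5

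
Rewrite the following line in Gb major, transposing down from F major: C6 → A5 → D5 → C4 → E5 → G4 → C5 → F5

Db5 Bb4 Eb4 Db3 F4 Ab3 Db4 Gb4

F major to Gb major down is a major seventh, so every note moves down by that interval.
C6 to Db5
A5 to Bb4
D5 to Eb4
C4 to Db3
E5 to F4
G4 to Ab3
C5 to Db4
F5 to Gb4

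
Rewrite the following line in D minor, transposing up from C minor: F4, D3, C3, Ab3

G4 E3 D3 Bb3

C minor to D minor up is a major second, so every note moves up by that interval.
F4 to G4
D3 to E3
C3 to D3
Ab3 to Bb3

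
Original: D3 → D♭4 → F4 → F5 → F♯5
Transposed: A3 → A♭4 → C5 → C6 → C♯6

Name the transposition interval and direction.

From D3 to A3 is 5 letter names — a fifth of some quality.
D3 to A3 is 7 semitones, which makes it a perfect fifth; the second version is higher, so the direction is up.
Checking another pair — F#5 → C#6 — gives the same interval.

up a perfect fifth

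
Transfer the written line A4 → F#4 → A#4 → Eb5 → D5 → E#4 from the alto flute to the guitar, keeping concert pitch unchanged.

First find concert pitch: the alto flute sounds a perfect fourth below written, so A4 F#4 A#4 Eb5 D5 E#4 sounds E4 C#4 E#4 Bb4 A4 B#3.
Then write for guitar: it sounds a perfect octave below written, so the part must be a perfect octave above concert.
E4 → E5
C#4 → C#5
E#4 → E#5
Bb4 → Bb5
A4 → A5
B#3 → B#4

E5 C#5 E#5 Bb5 A5 B#4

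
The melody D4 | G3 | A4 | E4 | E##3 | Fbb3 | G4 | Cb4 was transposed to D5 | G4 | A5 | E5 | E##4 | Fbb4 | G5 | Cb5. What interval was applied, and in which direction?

up a perfect octave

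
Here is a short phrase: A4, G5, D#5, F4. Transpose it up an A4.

D#5 C#6 G##5 B4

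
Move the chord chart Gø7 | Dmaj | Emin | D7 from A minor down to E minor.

Dø7 Amaj Bmin A7

A minor down to E minor is a perfect fourth; each chord root moves by that interval while the quality stays the same.
Gø7: root G down a perfect fourth → D, giving Dø7.
Dmaj: root D down a perfect fourth → A, giving Amaj.
Emin: root E down a perfect fourth → B, giving Bmin.
D7: root D down a perfect fourth → A, giving A7.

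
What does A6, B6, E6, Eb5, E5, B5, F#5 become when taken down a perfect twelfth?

D5 E5 A4 Ab3 A3 E4 B3

A6 gives D5
B6 gives E5
E6 gives A4
Eb5 gives Ab3
E5 gives A3
B5 gives E4
F#5 gives B3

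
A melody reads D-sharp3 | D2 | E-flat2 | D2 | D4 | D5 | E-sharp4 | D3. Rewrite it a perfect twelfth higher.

D#3: a twelfth up reaches A, and 19 semitones makes it A#4.
D2 up a perfect twelfth is A3.
Eb2: a twelfth up reaches B, and 19 semitones makes it Bb3.
D2: a twelfth up reaches A, and 19 semitones makes it A3.
A perfect twelfth up from D4 gives A5.
D5: a twelfth up reaches A, and 19 semitones makes it A6.
A perfect twelfth up from E#4 gives B#5.
D3 up a perfect twelfth is A4.

A#4 A3 Bb3 A3 A5 A6 B#5 A4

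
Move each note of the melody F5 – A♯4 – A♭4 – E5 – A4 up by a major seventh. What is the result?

E6 G##5 G5 D#6 G#5

F5 -> E6
A#4 -> G##5
Ab4 -> G5
E5 -> D#6
A4 -> G#5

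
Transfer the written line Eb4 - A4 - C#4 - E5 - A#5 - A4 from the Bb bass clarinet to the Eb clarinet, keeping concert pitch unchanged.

Bb2 E3 G#2 B3 E#4 E3

First find concert pitch: the Bb bass clarinet sounds a major ninth below written, so Eb4 A4 C#4 E5 A#5 A4 sounds Db3 G3 B2 D4 G#4 G3.
Then write for Eb clarinet: it sounds a minor third above written, so the part must be a minor third below concert.
Db3 → Bb2
G3 → E3
B2 → G#2
D4 → B3
G#4 → E#4
G3 → E3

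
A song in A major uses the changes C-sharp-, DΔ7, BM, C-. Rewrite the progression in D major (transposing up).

F#- GΔ7 EM F-

A major up to D major is a perfect fourth; each chord root moves by that interval while the quality stays the same.
C-sharp-: root C-sharp up a perfect fourth → F#, giving F#-.
DΔ7: root D up a perfect fourth → G, giving GΔ7.
BM: root B up a perfect fourth → E, giving EM.
C-: root C up a perfect fourth → F, giving F-.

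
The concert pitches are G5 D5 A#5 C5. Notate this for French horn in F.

D6 A5 E#6 G5

Written C4 sounds as F3 on the French horn in F, so concert pitches are written a perfect fifth up.
G5 → D6
D5 → A5
A#5 → E#6
C5 → G5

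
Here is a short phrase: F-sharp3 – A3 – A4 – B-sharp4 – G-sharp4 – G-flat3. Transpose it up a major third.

F#3 becomes A#3
A3 becomes C#4
A4 becomes C#5
B#4 becomes D##5
G#4 becomes B#4
Gb3 becomes Bb3

A#3 C#4 C#5 D##5 B#4 Bb3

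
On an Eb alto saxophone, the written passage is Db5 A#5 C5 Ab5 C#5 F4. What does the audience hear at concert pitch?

The Eb alto saxophone sounds a major sixth below written, so transpose each written note down a major sixth.
Db5 → Fb4
A#5 → C#5
C5 → Eb4
Ab5 → Cb5
C#5 → E4
F4 → Ab3

Fb4 C#5 Eb4 Cb5 E4 Ab3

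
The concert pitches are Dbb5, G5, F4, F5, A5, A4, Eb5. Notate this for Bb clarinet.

The Bb clarinet sounds a major second below written, so the written part must be a major second above concert — transpose each note up.
Dbb5 gives Ebb5
G5 gives A5
F4 gives G4
F5 gives G5
A5 gives B5
A4 gives B4
Eb5 gives F5

Ebb5 A5 G4 G5 B5 B4 F5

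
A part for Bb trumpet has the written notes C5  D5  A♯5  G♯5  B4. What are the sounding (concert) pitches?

Bb4 C5 G#5 F#5 A4

Written C4 on the Bb trumpet sounds as Bb3, a major second lower; apply that shift to every note.
C5 → Bb4
D5 → C5
A#5 → G#5
G#5 → F#5
B4 → A4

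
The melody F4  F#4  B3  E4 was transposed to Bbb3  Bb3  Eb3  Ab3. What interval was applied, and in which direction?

down an augmented fifth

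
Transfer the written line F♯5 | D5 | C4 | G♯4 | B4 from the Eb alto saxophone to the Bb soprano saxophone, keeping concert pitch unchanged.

B4 G4 F3 C#4 E4

First find concert pitch: the Eb alto saxophone sounds a major sixth below written, so F♯5 D5 C4 G♯4 B4 sounds A4 F4 Eb3 B3 D4.
Then write for Bb soprano saxophone: it sounds a major second below written, so the part must be a major second above concert.
A4 → B4
F4 → G4
Eb3 → F3
B3 → C#4
D4 → E4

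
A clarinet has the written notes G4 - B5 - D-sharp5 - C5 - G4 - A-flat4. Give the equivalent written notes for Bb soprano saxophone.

F#4 A#5 C##5 B4 F#4 G4

First find concert pitch: the A clarinet sounds a minor third below written, so G4 B5 D-sharp5 C5 G4 A-flat4 sounds E4 G#5 B#4 A4 E4 F4.
Then write for Bb soprano saxophone: it sounds a major second below written, so the part must be a major second above concert.
E4 → F#4
G#5 → A#5
B#4 → C##5
A4 → B4
E4 → F#4
F4 → G4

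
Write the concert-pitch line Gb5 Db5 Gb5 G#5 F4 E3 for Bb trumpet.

Ab5 Eb5 Ab5 A#5 G4 F#3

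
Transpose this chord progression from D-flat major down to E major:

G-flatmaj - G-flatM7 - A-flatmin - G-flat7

D-flat major down to E major is a diminished seventh; each chord root moves by that interval while the quality stays the same.
G-flatmaj: root G-flat down a diminished seventh → A, giving Amaj.
G-flatM7: root G-flat down a diminished seventh → A, giving AM7.
A-flatmin: root A-flat down a diminished seventh → B, giving Bmin.
G-flat7: root G-flat down a diminished seventh → A, giving A7.

Amaj AM7 Bmin A7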